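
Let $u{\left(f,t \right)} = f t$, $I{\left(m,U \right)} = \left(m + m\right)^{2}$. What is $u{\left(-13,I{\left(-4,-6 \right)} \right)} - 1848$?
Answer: $-2680$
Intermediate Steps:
$I{\left(m,U \right)} = 4 m^{2}$ ($I{\left(m,U \right)} = \left(2 m\right)^{2} = 4 m^{2}$)
$u{\left(-13,I{\left(-4,-6 \right)} \right)} - 1848 = - 13 \cdot 4 \left(-4\right)^{2} - 1848 = - 13 \cdot 4 \cdot 16 - 1848 = \left(-13\right) 64 - 1848 = -832 - 1848 = -2680$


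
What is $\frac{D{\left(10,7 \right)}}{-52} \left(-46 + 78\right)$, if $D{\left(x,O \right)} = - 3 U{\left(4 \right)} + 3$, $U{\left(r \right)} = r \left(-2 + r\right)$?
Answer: $\frac{168}{13} \approx 12.923$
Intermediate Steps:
$D{\left(x,O \right)} = -21$ ($D{\left(x,O \right)} = - 3 \cdot 4 \left(-2 + 4\right) + 3 = - 3 \cdot 4 \cdot 2 + 3 = \left(-3\right) 8 + 3 = -24 + 3 = -21$)
$\frac{D{\left(10,7 \right)}}{-52} \left(-46 + 78\right) = - \frac{21}{-52} \left(-46 + 78\right) = \left(-21\right) \left(- \frac{1}{52}\right) 32 = \frac{21}{52} \cdot 32 = \frac{168}{13}$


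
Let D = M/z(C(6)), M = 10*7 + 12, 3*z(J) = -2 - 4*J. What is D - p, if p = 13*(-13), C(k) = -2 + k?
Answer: 466/3 ≈ 155.33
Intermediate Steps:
z(J) = -⅔ - 4*J/3 (z(J) = (-2 - 4*J)/3 = -⅔ - 4*J/3)
M = 82 (M = 70 + 12 = 82)
D = -41/3 (D = 82/(-⅔ - 4*(-2 + 6)/3) = 82/(-⅔ - 4/3*4) = 82/(-⅔ - 16/3) = 82/(-6) = 82*(-⅙) = -41/3 ≈ -13.667)
p = -169
D - p = -41/3 - 1*(-169) = -41/3 + 169 = 466/3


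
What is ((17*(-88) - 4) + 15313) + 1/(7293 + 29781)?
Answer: 512103163/37074 ≈ 13813.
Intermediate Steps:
((17*(-88) - 4) + 15313) + 1/(7293 + 29781) = ((-1496 - 4) + 15313) + 1/37074 = (-1500 + 15313) + 1/37074 = 13813 + 1/37074 = 512103163/37074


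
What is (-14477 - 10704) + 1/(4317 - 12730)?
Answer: -211847754/8413 ≈ -25181.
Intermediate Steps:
(-14477 - 10704) + 1/(4317 - 12730) = -25181 + 1/(-8413) = -25181 - 1/8413 = -211847754/8413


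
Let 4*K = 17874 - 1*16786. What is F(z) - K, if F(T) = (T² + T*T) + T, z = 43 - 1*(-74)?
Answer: 27223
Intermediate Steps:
K = 272 (K = (17874 - 1*16786)/4 = (17874 - 16786)/4 = (¼)*1088 = 272)
z = 117 (z = 43 + 74 = 117)
F(T) = T + 2*T² (F(T) = (T² + T²) + T = 2*T² + T = T + 2*T²)
F(z) - K = 117*(1 + 2*117) - 1*272 = 117*(1 + 234) - 272 = 117*235 - 272 = 27495 - 272 = 27223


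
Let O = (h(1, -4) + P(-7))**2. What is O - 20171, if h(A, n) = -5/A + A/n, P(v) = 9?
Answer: -322511/16 ≈ -20157.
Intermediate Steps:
O = 225/16 (O = ((-5/1 + 1/(-4)) + 9)**2 = ((-5*1 + 1*(-1/4)) + 9)**2 = ((-5 - 1/4) + 9)**2 = (-21/4 + 9)**2 = (15/4)**2 = 225/16 ≈ 14.063)
O - 20171 = 225/16 - 20171 = -322511/16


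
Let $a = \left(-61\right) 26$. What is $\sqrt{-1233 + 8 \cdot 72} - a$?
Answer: $1586 + 3 i \sqrt{73} \approx 1586.0 + 25.632 i$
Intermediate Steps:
$a = -1586$
$\sqrt{-1233 + 8 \cdot 72} - a = \sqrt{-1233 + 8 \cdot 72} - -1586 = \sqrt{-1233 + 576} + 1586 = \sqrt{-657} + 1586 = 3 i \sqrt{73} + 1586 = 1586 + 3 i \sqrt{73}$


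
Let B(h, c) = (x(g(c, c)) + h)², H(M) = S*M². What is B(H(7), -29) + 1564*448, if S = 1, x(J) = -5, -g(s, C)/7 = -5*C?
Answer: 702608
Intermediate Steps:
g(s, C) = 35*C (g(s, C) = -(-35)*C = 35*C)
H(M) = M² (H(M) = 1*M² = M²)
B(h, c) = (-5 + h)²
B(H(7), -29) + 1564*448 = (-5 + 7²)² + 1564*448 = (-5 + 49)² + 700672 = 44² + 700672 = 1936 + 700672 = 702608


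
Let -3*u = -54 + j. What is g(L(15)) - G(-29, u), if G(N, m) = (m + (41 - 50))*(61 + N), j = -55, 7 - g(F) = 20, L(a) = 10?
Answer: -2663/3 ≈ -887.67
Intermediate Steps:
g(F) = -13 (g(F) = 7 - 1*20 = 7 - 20 = -13)
u = 109/3 (u = -(-54 - 55)/3 = -⅓*(-109) = 109/3 ≈ 36.333)
G(N, m) = (-9 + m)*(61 + N) (G(N, m) = (m - 9)*(61 + N) = (-9 + m)*(61 + N))
g(L(15)) - G(-29, u) = -13 - (-549 - 9*(-29) + 61*(109/3) - 29*109/3) = -13 - (-549 + 261 + 6649/3 - 3161/3) = -13 - 1*2624/3 = -13 - 2624/3 = -2663/3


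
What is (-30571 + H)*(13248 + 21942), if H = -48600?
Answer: -2786027490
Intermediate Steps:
(-30571 + H)*(13248 + 21942) = (-30571 - 48600)*(13248 + 21942) = -79171*35190 = -2786027490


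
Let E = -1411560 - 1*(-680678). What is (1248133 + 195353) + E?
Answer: 712604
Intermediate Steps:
E = -730882 (E = -1411560 + 680678 = -730882)
(1248133 + 195353) + E = (1248133 + 195353) - 730882 = 1443486 - 730882 = 712604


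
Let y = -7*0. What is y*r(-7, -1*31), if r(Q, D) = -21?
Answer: 0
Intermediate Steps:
y = 0
y*r(-7, -1*31) = 0*(-21) = 0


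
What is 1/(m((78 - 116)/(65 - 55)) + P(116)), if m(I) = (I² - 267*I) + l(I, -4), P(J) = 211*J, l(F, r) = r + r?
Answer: 25/637426 ≈ 3.9220e-5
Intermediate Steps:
l(F, r) = 2*r
m(I) = -8 + I² - 267*I (m(I) = (I² - 267*I) + 2*(-4) = (I² - 267*I) - 8 = -8 + I² - 267*I)
1/(m((78 - 116)/(65 - 55)) + P(116)) = 1/((-8 + ((78 - 116)/(65 - 55))² - 267*(78 - 116)/(65 - 55)) + 211*116) = 1/((-8 + (-38/10)² - (-10146)/10) + 24476) = 1/((-8 + (-38*⅒)² - (-10146)/10) + 24476) = 1/((-8 + (-19/5)² - 267*(-19/5)) + 24476) = 1/((-8 + 361/25 + 5073/5) + 24476) = 1/(25526/25 + 24476) = 1/(637426/25) = 25/637426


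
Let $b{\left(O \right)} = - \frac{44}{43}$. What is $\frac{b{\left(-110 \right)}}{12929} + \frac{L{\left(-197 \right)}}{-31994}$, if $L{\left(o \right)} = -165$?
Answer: $\frac{90323519}{17786968318} \approx 0.0050781$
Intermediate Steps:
$b{\left(O \right)} = - \frac{44}{43}$ ($b{\left(O \right)} = \left(-44\right) \frac{1}{43} = - \frac{44}{43}$)
$\frac{b{\left(-110 \right)}}{12929} + \frac{L{\left(-197 \right)}}{-31994} = - \frac{44}{43 \cdot 12929} - \frac{165}{-31994} = \left(- \frac{44}{43}\right) \frac{1}{12929} - - \frac{165}{31994} = - \frac{44}{555947} + \frac{165}{31994} = \frac{90323519}{17786968318}$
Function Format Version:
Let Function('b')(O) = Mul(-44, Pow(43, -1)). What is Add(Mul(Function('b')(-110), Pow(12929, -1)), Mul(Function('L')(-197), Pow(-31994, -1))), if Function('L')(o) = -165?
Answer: Rational(90323519, 17786968318) ≈ 0.0050781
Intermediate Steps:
Function('b')(O) = Rational(-44, 43) (Function('b')(O) = Mul(-44, Rational(1, 43)) = Rational(-44, 43))
Add(Mul(Function('b')(-110), Pow(12929, -1)), Mul(Function('L')(-197), Pow(-31994, -1))) = Add(Mul(Rational(-44, 43), Pow(12929, -1)), Mul(-165, Pow(-31994, -1))) = Add(Mul(Rational(-44, 43), Rational(1, 12929)), Mul(-165, Rational(-1, 31994))) = Add(Rational(-44, 555947), Rational(165, 31994)) = Rational(90323519, 17786968318)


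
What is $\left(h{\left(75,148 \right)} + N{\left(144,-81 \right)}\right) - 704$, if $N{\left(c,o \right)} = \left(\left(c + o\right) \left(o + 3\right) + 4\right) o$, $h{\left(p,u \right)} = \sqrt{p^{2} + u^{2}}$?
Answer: $397006 + \sqrt{27529} \approx 3.9717 \cdot 10^{5}$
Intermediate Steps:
$N{\left(c,o \right)} = o \left(4 + \left(3 + o\right) \left(c + o\right)\right)$ ($N{\left(c,o \right)} = \left(\left(c + o\right) \left(3 + o\right) + 4\right) o = \left(\left(3 + o\right) \left(c + o\right) + 4\right) o = \left(4 + \left(3 + o\right) \left(c + o\right)\right) o = o \left(4 + \left(3 + o\right) \left(c + o\right)\right)$)
$\left(h{\left(75,148 \right)} + N{\left(144,-81 \right)}\right) - 704 = \left(\sqrt{75^{2} + 148^{2}} - 81 \left(4 + \left(-81\right)^{2} + 3 \cdot 144 + 3 \left(-81\right) + 144 \left(-81\right)\right)\right) - 704 = \left(\sqrt{5625 + 21904} - 81 \left(4 + 6561 + 432 - 243 - 11664\right)\right) - 704 = \left(\sqrt{27529} - -397710\right) - 704 = \left(\sqrt{27529} + 397710\right) - 704 = \left(397710 + \sqrt{27529}\right) - 704 = 397006 + \sqrt{27529}$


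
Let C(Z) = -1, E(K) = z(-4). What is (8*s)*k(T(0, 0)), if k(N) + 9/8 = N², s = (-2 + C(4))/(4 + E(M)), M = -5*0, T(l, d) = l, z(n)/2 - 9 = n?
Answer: 27/14 ≈ 1.9286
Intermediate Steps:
z(n) = 18 + 2*n
M = 0
E(K) = 10 (E(K) = 18 + 2*(-4) = 18 - 8 = 10)
s = -3/14 (s = (-2 - 1)/(4 + 10) = -3/14 ≈ -0.21429)
k(N) = -9/8 + N²
(8*s)*k(T(0, 0)) = (8*(-3/14))*(-9/8 + 0²) = -12*(-9/8 + 0)/7 = -12/7*(-9/8) = 27/14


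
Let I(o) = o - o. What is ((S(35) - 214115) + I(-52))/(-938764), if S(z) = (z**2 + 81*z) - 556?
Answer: 210611/938764 ≈ 0.22435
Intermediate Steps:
I(o) = 0
S(z) = -556 + z**2 + 81*z
((S(35) - 214115) + I(-52))/(-938764) = (((-556 + 35**2 + 81*35) - 214115) + 0)/(-938764) = (((-556 + 1225 + 2835) - 214115) + 0)*(-1/938764) = ((3504 - 214115) + 0)*(-1/938764) = (-210611 + 0)*(-1/938764) = -210611*(-1/938764) = 210611/938764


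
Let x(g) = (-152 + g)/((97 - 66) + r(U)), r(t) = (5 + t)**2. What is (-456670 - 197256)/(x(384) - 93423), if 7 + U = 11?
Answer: 9154964/1307893 ≈ 6.9998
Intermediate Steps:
U = 4 (U = -7 + 11 = 4)
x(g) = -19/14 + g/112 (x(g) = (-152 + g)/((97 - 66) + (5 + 4)**2) = (-152 + g)/(31 + 9**2) = (-152 + g)/(31 + 81) = (-152 + g)/112 = (-152 + g)*(1/112) = -19/14 + g/112)
(-456670 - 197256)/(x(384) - 93423) = (-456670 - 197256)/((-19/14 + (1/112)*384) - 93423) = -653926/((-19/14 + 24/7) - 93423) = -653926/(29/14 - 93423) = -653926/(-1307893/14) = -653926*(-14/1307893) = 9154964/1307893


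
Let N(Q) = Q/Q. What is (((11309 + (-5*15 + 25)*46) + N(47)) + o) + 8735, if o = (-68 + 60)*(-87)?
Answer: 18441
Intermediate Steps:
o = 696 (o = -8*(-87) = 696)
N(Q) = 1
(((11309 + (-5*15 + 25)*46) + N(47)) + o) + 8735 = (((11309 + (-5*15 + 25)*46) + 1) + 696) + 8735 = (((11309 + (-75 + 25)*46) + 1) + 696) + 8735 = (((11309 - 50*46) + 1) + 696) + 8735 = (((11309 - 2300) + 1) + 696) + 8735 = ((9009 + 1) + 696) + 8735 = (9010 + 696) + 8735 = 9706 + 8735 = 18441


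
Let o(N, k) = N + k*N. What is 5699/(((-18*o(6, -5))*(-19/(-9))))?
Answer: 5699/912 ≈ 6.2489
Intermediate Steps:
o(N, k) = N + N*k
5699/(((-18*o(6, -5))*(-19/(-9)))) = 5699/(((-108*(1 - 5))*(-19/(-9)))) = 5699/(((-108*(-4))*(-19*(-1/9)))) = 5699/((-18*(-24)*(19/9))) = 5699/((432*(19/9))) = 5699/912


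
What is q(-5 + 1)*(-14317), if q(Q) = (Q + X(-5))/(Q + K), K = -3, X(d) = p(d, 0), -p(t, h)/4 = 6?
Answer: -57268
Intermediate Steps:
p(t, h) = -24 (p(t, h) = -4*6 = -24)
X(d) = -24
q(Q) = (-24 + Q)/(-3 + Q) (q(Q) = (Q - 24)/(Q - 3) = (-24 + Q)/(-3 + Q))
q(-5 + 1)*(-14317) = ((-24 + (-5 + 1))/(-3 + (-5 + 1)))*(-14317) = ((-24 - 4)/(-3 - 4))*(-14317) = (-28/(-7))*(-14317) = -⅐*(-28)*(-14317) = 4*(-14317) = -57268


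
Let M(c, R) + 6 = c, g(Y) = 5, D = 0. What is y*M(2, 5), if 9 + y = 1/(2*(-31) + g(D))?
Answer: 2056/57 ≈ 36.070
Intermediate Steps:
M(c, R) = -6 + c
y = -514/57 (y = -9 + 1/(2*(-31) + 5) = -9 + 1/(-62 + 5) = -9 + 1/(-57) = -9 - 1/57 = -514/57 ≈ -9.0175)
y*M(2, 5) = -514*(-6 + 2)/57 = -514/57*(-4) = 2056/57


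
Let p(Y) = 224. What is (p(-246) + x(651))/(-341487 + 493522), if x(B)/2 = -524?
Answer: -824/152035 ≈ -0.0054198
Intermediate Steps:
x(B) = -1048 (x(B) = 2*(-524) = -1048)
(p(-246) + x(651))/(-341487 + 493522) = (224 - 1048)/(-341487 + 493522) = -824/152035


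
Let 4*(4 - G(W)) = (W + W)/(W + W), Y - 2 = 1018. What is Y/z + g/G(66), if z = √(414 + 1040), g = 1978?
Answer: 7912/15 + 510*√1454/727 ≈ 554.22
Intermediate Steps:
Y = 1020 (Y = 2 + 1018 = 1020)
G(W) = 15/4 (G(W) = 4 - (W + W)/(4*(W + W)) = 4 - 2*W/(4*(2*W)) = 4 - 2*W*1/(2*W)/4 = 4 - ¼*1 = 4 - ¼ = 15/4)
z = √1454 ≈ 38.131
Y/z + g/G(66) = 1020/(√1454) + 1978/(15/4) = 1020*(√1454/1454) + 1978*(4/15) = 510*√1454/727 + 7912/15 = 7912/15 + 510*√1454/727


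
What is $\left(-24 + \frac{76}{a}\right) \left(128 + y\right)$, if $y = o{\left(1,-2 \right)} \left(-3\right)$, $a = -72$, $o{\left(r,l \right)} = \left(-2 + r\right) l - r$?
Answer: $- \frac{56375}{18} \approx -3131.9$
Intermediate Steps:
$o{\left(r,l \right)} = - r + l \left(-2 + r\right)$ ($o{\left(r,l \right)} = l \left(-2 + r\right) - r = - r + l \left(-2 + r\right)$)
$y = -3$ ($y = \left(\left(-1\right) 1 - -4 - 2\right) \left(-3\right) = \left(-1 + 4 - 2\right) \left(-3\right) = 1 \left(-3\right) = -3$)
$\left(-24 + \frac{76}{a}\right) \left(128 + y\right) = \left(-24 + \frac{76}{-72}\right) \left(128 - 3\right) = \left(-24 + 76 \left(- \frac{1}{72}\right)\right) 125 = \left(-24 - \frac{19}{18}\right) 125 = \left(- \frac{451}{18}\right) 125 = - \frac{56375}{18}$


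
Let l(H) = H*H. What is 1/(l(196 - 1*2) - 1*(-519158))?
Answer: 1/556794 ≈ 1.7960e-6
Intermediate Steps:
l(H) = H²
1/(l(196 - 1*2) - 1*(-519158)) = 1/((196 - 1*2)² - 1*(-519158)) = 1/((196 - 2)² + 519158) = 1/(194² + 519158) = 1/(37636 + 519158) = 1/556794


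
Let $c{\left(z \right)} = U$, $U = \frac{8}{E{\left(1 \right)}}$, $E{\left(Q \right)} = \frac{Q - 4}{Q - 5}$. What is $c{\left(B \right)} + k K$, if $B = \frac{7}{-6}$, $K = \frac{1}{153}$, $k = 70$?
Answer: $\frac{1702}{153} \approx 11.124$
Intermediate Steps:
$E{\left(Q \right)} = \frac{-4 + Q}{-5 + Q}$
$K = \frac{1}{153} \approx 0.0065359$
$B = - \frac{7}{6}$ ($B = 7 \left(- \frac{1}{6}\right) = - \frac{7}{6} \approx -1.1667$)
$U = \frac{32}{3}$ ($U = \frac{8}{\frac{1}{-5 + 1} \left(-4 + 1\right)} = \frac{8}{\frac{1}{-4} \left(-3\right)} = \frac{8}{\left(- \frac{1}{4}\right) \left(-3\right)} = \frac{8}{\frac{3}{4}} = 8 \cdot \frac{4}{3} = \frac{32}{3} \approx 10.667$)
$c{\left(z \right)} = \frac{32}{3}$
$c{\left(B \right)} + k K = \frac{32}{3} + 70 \cdot \frac{1}{153} = \frac{32}{3} + \frac{70}{153} = \frac{1702}{153}$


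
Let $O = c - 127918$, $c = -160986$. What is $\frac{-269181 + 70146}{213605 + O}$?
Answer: $\frac{199035}{75299} \approx 2.6433$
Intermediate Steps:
$O = -288904$ ($O = -160986 - 127918 = -288904$)
$\frac{-269181 + 70146}{213605 + O} = \frac{-269181 + 70146}{213605 - 288904} = - \frac{199035}{-75299} = \left(-199035\right) \left(- \frac{1}{75299}\right) = \frac{199035}{75299}$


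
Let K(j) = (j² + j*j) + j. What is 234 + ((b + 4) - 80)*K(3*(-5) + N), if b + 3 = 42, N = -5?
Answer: -28626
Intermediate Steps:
b = 39 (b = -3 + 42 = 39)
K(j) = j + 2*j² (K(j) = (j² + j²) + j = 2*j² + j = j + 2*j²)
234 + ((b + 4) - 80)*K(3*(-5) + N) = 234 + ((39 + 4) - 80)*((3*(-5) - 5)*(1 + 2*(3*(-5) - 5))) = 234 + (43 - 80)*((-15 - 5)*(1 + 2*(-15 - 5))) = 234 - (-740)*(1 + 2*(-20)) = 234 - (-740)*(1 - 40) = 234 - (-740)*(-39) = 234 - 37*780 = 234 - 28860 = -28626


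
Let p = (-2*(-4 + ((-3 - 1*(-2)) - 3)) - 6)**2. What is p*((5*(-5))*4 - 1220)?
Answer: -132000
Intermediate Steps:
p = 100 (p = (-2*(-4 + ((-3 + 2) - 3)) - 6)**2 = (-2*(-4 + (-1 - 3)) - 6)**2 = (-2*(-4 - 4) - 6)**2 = (-2*(-8) - 6)**2 = (16 - 6)**2 = 10**2 = 100)
p*((5*(-5))*4 - 1220) = 100*((5*(-5))*4 - 1220) = 100*(-25*4 - 1220) = 100*(-100 - 1220) = 100*(-1320) = -132000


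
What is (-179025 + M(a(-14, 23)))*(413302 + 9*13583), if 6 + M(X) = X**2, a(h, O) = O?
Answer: -95596567598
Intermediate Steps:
M(X) = -6 + X**2
(-179025 + M(a(-14, 23)))*(413302 + 9*13583) = (-179025 + (-6 + 23**2))*(413302 + 9*13583) = (-179025 + (-6 + 529))*(413302 + 122247) = (-179025 + 523)*535549 = -178502*535549 = -95596567598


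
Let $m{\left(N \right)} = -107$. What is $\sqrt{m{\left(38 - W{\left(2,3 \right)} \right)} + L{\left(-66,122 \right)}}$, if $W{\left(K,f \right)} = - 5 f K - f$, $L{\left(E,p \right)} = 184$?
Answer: $\sqrt{77} \approx 8.775$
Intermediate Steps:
$W{\left(K,f \right)} = - f - 5 K f$ ($W{\left(K,f \right)} = - 5 K f - f = - f - 5 K f$)
$\sqrt{m{\left(38 - W{\left(2,3 \right)} \right)} + L{\left(-66,122 \right)}} = \sqrt{-107 + 184} = \sqrt{77}$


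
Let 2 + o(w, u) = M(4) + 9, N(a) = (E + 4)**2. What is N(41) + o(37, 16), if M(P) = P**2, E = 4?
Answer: 87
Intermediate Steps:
N(a) = 64 (N(a) = (4 + 4)**2 = 8**2 = 64)
o(w, u) = 23 (o(w, u) = -2 + (4**2 + 9) = -2 + (16 + 9) = -2 + 25 = 23)
N(41) + o(37, 16) = 64 + 23 = 87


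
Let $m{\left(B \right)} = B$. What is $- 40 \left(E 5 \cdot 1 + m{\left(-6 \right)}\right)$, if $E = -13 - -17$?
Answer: $-560$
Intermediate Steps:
$E = 4$ ($E = -13 + 17 = 4$)
$- 40 \left(E 5 \cdot 1 + m{\left(-6 \right)}\right) = - 40 \left(4 \cdot 5 \cdot 1 - 6\right) = - 40 \left(4 \cdot 5 - 6\right) = - 40 \left(20 - 6\right) = \left(-40\right) 14 = -560$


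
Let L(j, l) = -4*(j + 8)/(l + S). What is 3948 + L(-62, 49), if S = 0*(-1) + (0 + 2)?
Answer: 67188/17 ≈ 3952.2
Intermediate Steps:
S = 2 (S = 0 + 2 = 2)
L(j, l) = -4*(8 + j)/(2 + l) (L(j, l) = -4*(j + 8)/(l + 2) = -4*(8 + j)/(2 + l))
3948 + L(-62, 49) = 3948 + 4*(-8 - 1*(-62))/(2 + 49) = 3948 + 4*(-8 + 62)/51 = 3948 + 4*(1/51)*54 = 3948 + 72/17 = 67188/17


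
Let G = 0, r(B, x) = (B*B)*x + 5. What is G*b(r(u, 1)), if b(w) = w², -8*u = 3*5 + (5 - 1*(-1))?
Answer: 0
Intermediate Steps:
u = -21/8 (u = -(3*5 + (5 - 1*(-1)))/8 = -(15 + (5 + 1))/8 = -(15 + 6)/8 = -⅛*21 = -21/8 ≈ -2.6250)
r(B, x) = 5 + x*B² (r(B, x) = B²*x + 5 = x*B² + 5 = 5 + x*B²)
G*b(r(u, 1)) = 0*(5 + 1*(-21/8)²)² = 0*(5 + 1*(441/64))² = 0*(5 + 441/64)² = 0*(761/64)² = 0*(579121/4096) = 0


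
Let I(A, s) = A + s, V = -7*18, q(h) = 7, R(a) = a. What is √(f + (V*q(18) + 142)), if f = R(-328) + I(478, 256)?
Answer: I*√334 ≈ 18.276*I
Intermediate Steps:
V = -126
f = 406 (f = -328 + (478 + 256) = -328 + 734 = 406)
√(f + (V*q(18) + 142)) = √(406 + (-126*7 + 142)) = √(406 + (-882 + 142)) = √(406 - 740) = √(-334) = I*√334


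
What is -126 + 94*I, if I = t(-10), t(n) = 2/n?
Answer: -724/5 ≈ -144.80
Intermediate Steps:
I = -1/5 (I = 2/(-10) = 2*(-1/10) = -1/5 ≈ -0.20000)
-126 + 94*I = -126 + 94*(-1/5) = -126 - 94/5 = -724/5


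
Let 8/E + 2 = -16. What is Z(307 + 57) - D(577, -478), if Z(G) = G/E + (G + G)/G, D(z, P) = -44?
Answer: -773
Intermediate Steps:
E = -4/9 (E = 8/(-2 - 16) = 8/(-18) = 8*(-1/18) = -4/9 ≈ -0.44444)
Z(G) = 2 - 9*G/4 (Z(G) = G/(-4/9) + (G + G)/G = G*(-9/4) + (2*G)/G = -9*G/4 + 2 = 2 - 9*G/4)
Z(307 + 57) - D(577, -478) = (2 - 9*(307 + 57)/4) - 1*(-44) = (2 - 9/4*364) + 44 = (2 - 819) + 44 = -817 + 44 = -773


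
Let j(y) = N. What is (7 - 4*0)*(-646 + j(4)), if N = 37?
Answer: -4263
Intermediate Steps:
j(y) = 37
(7 - 4*0)*(-646 + j(4)) = (7 - 4*0)*(-646 + 37) = (7 + 0)*(-609) = 7*(-609) = -4263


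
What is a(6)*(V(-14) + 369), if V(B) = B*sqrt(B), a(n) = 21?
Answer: 7749 - 294*I*sqrt(14) ≈ 7749.0 - 1100.0*I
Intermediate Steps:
V(B) = B**(3/2)
a(6)*(V(-14) + 369) = 21*((-14)**(3/2) + 369) = 21*(-14*I*sqrt(14) + 369) = 21*(369 - 14*I*sqrt(14)) = 7749 - 294*I*sqrt(14)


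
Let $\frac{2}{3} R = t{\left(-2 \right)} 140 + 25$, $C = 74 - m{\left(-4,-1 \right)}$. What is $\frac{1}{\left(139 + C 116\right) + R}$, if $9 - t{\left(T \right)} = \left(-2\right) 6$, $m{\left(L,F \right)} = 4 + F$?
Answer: $\frac{2}{25645} \approx 7.7988 \cdot 10^{-5}$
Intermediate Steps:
$t{\left(T \right)} = 21$ ($t{\left(T \right)} = 9 - \left(-2\right) 6 = 9 - -12 = 9 + 12 = 21$)
$C = 71$ ($C = 74 - \left(4 - 1\right) = 74 - 3 = 71$)
$R = \frac{8895}{2}$ ($R = \frac{3 \left(21 \cdot 140 + 25\right)}{2} = \frac{3 \left(2940 + 25\right)}{2} = \frac{3}{2} \cdot 2965 = \frac{8895}{2} \approx 4447.5$)
$\frac{1}{\left(139 + C 116\right) + R} = \frac{1}{\left(139 + 71 \cdot 116\right) + \frac{8895}{2}} = \frac{1}{\left(139 + 8236\right) + \frac{8895}{2}} = \frac{1}{8375 + \frac{8895}{2}} = \frac{1}{\frac{25645}{2}} = \frac{2}{25645}$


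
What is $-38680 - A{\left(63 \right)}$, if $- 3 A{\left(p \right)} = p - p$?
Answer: $-38680$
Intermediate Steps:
$A{\left(p \right)} = 0$ ($A{\left(p \right)} = - \frac{p - p}{3} = \left(- \frac{1}{3}\right) 0 = 0$)
$-38680 - A{\left(63 \right)} = -38680 - 0 = -38680 + 0 = -38680$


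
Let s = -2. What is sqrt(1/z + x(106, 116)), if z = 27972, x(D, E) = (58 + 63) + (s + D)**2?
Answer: sqrt(237707427405)/4662 ≈ 104.58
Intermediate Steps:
x(D, E) = 121 + (-2 + D)**2 (x(D, E) = (58 + 63) + (-2 + D)**2 = 121 + (-2 + D)**2)
sqrt(1/z + x(106, 116)) = sqrt(1/27972 + (121 + (-2 + 106)**2)) = sqrt(1/27972 + (121 + 104**2)) = sqrt(1/27972 + (121 + 10816)) = sqrt(1/27972 + 10937) = sqrt(305929765/27972) = sqrt(237707427405)/4662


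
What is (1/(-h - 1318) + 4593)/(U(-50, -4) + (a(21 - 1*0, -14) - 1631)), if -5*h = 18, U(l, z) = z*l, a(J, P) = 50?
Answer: -30185191/9075932 ≈ -3.3259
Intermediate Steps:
U(l, z) = l*z
h = -18/5 (h = -⅕*18 = -18/5 ≈ -3.6000)
(1/(-h - 1318) + 4593)/(U(-50, -4) + (a(21 - 1*0, -14) - 1631)) = (1/(-1*(-18/5) - 1318) + 4593)/(-50*(-4) + (50 - 1631)) = (1/(18/5 - 1318) + 4593)/(200 - 1581) = (1/(-6572/5) + 4593)/(-1381) = (-5/6572 + 4593)*(-1/1381) = (30185191/6572)*(-1/1381) = -30185191/9075932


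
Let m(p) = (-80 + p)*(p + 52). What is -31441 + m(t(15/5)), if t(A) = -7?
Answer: -35356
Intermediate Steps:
m(p) = (-80 + p)*(52 + p)
-31441 + m(t(15/5)) = -31441 + (-4160 + (-7)² - 28*(-7)) = -31441 + (-4160 + 49 + 196) = -31441 - 3915 = -35356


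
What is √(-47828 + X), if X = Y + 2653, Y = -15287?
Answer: 3*I*√6718 ≈ 245.89*I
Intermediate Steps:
X = -12634 (X = -15287 + 2653 = -12634)
√(-47828 + X) = √(-47828 - 12634) = √(-60462) = 3*I*√6718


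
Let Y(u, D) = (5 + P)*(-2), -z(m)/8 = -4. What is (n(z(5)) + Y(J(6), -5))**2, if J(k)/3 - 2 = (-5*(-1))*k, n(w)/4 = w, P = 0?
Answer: 13924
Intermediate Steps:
z(m) = 32 (z(m) = -8*(-4) = 32)
n(w) = 4*w
J(k) = 6 + 15*k (J(k) = 6 + 3*((-5*(-1))*k) = 6 + 3*(5*k) = 6 + 15*k)
Y(u, D) = -10 (Y(u, D) = (5 + 0)*(-2) = 5*(-2) = -10)
(n(z(5)) + Y(J(6), -5))**2 = (4*32 - 10)**2 = (128 - 10)**2 = 118**2 = 13924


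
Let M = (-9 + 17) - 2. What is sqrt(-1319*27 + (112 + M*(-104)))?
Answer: 85*I*sqrt(5) ≈ 190.07*I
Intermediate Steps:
M = 6 (M = 8 - 2 = 6)
sqrt(-1319*27 + (112 + M*(-104))) = sqrt(-1319*27 + (112 + 6*(-104))) = sqrt(-35613 + (112 - 624)) = sqrt(-35613 - 512) = sqrt(-36125) = 85*I*sqrt(5)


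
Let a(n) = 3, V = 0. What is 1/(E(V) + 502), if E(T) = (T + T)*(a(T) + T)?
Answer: 1/502 ≈ 0.0019920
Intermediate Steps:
E(T) = 2*T*(3 + T) (E(T) = (T + T)*(3 + T) = (2*T)*(3 + T) = 2*T*(3 + T))
1/(E(V) + 502) = 1/(2*0*(3 + 0) + 502) = 1/(2*0*3 + 502) = 1/(0 + 502) = 1/502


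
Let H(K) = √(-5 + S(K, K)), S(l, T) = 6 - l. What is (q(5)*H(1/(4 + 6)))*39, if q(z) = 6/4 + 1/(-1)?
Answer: 117*√10/20 ≈ 18.499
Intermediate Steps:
q(z) = ½ (q(z) = 6*(¼) + 1*(-1) = 3/2 - 1 = ½)
H(K) = √(1 - K) (H(K) = √(-5 + (6 - K)) = √(1 - K))
(q(5)*H(1/(4 + 6)))*39 = (√(1 - 1/(4 + 6))/2)*39 = (√(1 - 1/10)/2)*39 = (√(1 - 1*⅒)/2)*39 = (√(1 - ⅒)/2)*39 = (√(9/10)/2)*39 = ((3*√10/10)/2)*39 = (3*√10/20)*39 = 117*√10/20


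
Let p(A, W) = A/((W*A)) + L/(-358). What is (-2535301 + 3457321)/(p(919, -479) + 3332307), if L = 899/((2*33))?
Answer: 2087049804048/7542884739607 ≈ 0.27669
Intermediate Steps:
L = 899/66 ≈ 13.621
p(A, W) = -899/23628 + 1/W (p(A, W) = A/((W*A)) + (899/66)/(-358) = A/((A*W)) + (899/66)*(-1/358) = A*(1/(A*W)) - 899/23628 = 1/W - 899/23628 = -899/23628 + 1/W)
(-2535301 + 3457321)/(p(919, -479) + 3332307) = (-2535301 + 3457321)/((-899/23628 + 1/(-479)) + 3332307) = 922020/((-899/23628 - 1/479) + 3332307) = 922020/(-454249/11317812 + 3332307) = 922020/(37714423698035/11317812) = 922020*(11317812/37714423698035) = 2087049804048/7542884739607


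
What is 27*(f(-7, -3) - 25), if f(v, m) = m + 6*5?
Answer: 54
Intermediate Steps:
f(v, m) = 30 + m (f(v, m) = m + 30 = 30 + m)
27*(f(-7, -3) - 25) = 27*((30 - 3) - 25) = 27*(27 - 25) = 27*2 = 54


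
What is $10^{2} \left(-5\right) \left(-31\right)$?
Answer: $15500$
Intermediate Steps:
$10^{2} \left(-5\right) \left(-31\right) = 100 \left(-5\right) \left(-31\right) = \left(-500\right) \left(-31\right) = 15500$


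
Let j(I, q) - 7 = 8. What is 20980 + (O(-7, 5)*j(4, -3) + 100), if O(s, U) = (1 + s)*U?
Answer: 20630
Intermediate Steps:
O(s, U) = U*(1 + s)
j(I, q) = 15 (j(I, q) = 7 + 8 = 15)
20980 + (O(-7, 5)*j(4, -3) + 100) = 20980 + ((5*(1 - 7))*15 + 100) = 20980 + ((5*(-6))*15 + 100) = 20980 + (-30*15 + 100) = 20980 + (-450 + 100) = 20980 - 350 = 20630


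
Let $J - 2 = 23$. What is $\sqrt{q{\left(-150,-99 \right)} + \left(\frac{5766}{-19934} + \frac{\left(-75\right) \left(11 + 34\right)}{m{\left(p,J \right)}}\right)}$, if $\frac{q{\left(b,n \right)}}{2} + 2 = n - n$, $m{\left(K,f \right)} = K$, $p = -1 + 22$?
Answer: $\frac{2 i \sqrt{200797484377}}{69769} \approx 12.845 i$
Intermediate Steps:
$p = 21$
$J = 25$ ($J = 2 + 23 = 25$)
$q{\left(b,n \right)} = -4$ ($q{\left(b,n \right)} = -4 + 2 \left(n - n\right) = -4 + 2 \cdot 0 = -4 + 0 = -4$)
$\sqrt{q{\left(-150,-99 \right)} + \left(\frac{5766}{-19934} + \frac{\left(-75\right) \left(11 + 34\right)}{m{\left(p,J \right)}}\right)} = \sqrt{-4 + \left(\frac{5766}{-19934} + \frac{\left(-75\right) \left(11 + 34\right)}{21}\right)} = \sqrt{-4 + \left(5766 \left(- \frac{1}{19934}\right) + \left(-75\right) 45 \cdot \frac{1}{21}\right)} = \sqrt{-4 - \frac{11233056}{69769}} = \sqrt{- \frac{11512132}{69769}} = \frac{2 i \sqrt{200797484377}}{69769}$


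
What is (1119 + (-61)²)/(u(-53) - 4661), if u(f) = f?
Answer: -2420/2357 ≈ -1.0267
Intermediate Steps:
(1119 + (-61)²)/(u(-53) - 4661) = (1119 + (-61)²)/(-53 - 4661) = (1119 + 3721)/(-4714) = 4840*(-1/4714) = -2420/2357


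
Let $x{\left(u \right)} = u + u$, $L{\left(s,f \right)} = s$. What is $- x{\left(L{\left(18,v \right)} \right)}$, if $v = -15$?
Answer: $-36$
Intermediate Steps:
$x{\left(u \right)} = 2 u$
$- x{\left(L{\left(18,v \right)} \right)} = - 2 \cdot 18 = \left(-1\right) 36 = -36$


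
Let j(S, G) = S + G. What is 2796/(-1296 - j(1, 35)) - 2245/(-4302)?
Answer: -251057/159174 ≈ -1.5772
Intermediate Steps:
j(S, G) = G + S
2796/(-1296 - j(1, 35)) - 2245/(-4302) = 2796/(-1296 - (35 + 1)) - 2245/(-4302) = 2796/(-1296 - 1*36) - 2245*(-1/4302) = 2796/(-1296 - 36) + 2245/4302 = 2796/(-1332) + 2245/4302 = 2796*(-1/1332) + 2245/4302 = -233/111 + 2245/4302 = -251057/159174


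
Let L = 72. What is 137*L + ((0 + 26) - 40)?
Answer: 9850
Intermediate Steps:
137*L + ((0 + 26) - 40) = 137*72 + ((0 + 26) - 40) = 9864 + (26 - 40) = 9864 - 14 = 9850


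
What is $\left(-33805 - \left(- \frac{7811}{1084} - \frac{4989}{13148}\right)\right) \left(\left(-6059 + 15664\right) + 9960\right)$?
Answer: $- \frac{589023103310915}{890777} \approx -6.6125 \cdot 10^{8}$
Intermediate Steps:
$\left(-33805 - \left(- \frac{7811}{1084} - \frac{4989}{13148}\right)\right) \left(\left(-6059 + 15664\right) + 9960\right) = \left(-33805 - - \frac{6756694}{890777}\right) \left(9605 + 9960\right) = \left(-33805 + \left(\frac{4989}{13148} + \frac{7811}{1084}\right)\right) 19565 = \left(-33805 + \frac{6756694}{890777}\right) 19565 = \left(- \frac{30105959791}{890777}\right) 19565 = - \frac{589023103310915}{890777}$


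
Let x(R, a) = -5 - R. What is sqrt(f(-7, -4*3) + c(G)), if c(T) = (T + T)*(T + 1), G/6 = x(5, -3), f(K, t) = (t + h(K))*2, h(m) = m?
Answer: sqrt(7042) ≈ 83.917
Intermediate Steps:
f(K, t) = 2*K + 2*t (f(K, t) = (t + K)*2 = (K + t)*2 = 2*K + 2*t)
G = -60 (G = 6*(-5 - 1*5) = 6*(-5 - 5) = 6*(-10) = -60)
c(T) = 2*T*(1 + T) (c(T) = (2*T)*(1 + T) = 2*T*(1 + T))
sqrt(f(-7, -4*3) + c(G)) = sqrt((2*(-7) + 2*(-4*3)) + 2*(-60)*(1 - 60)) = sqrt((-14 + 2*(-12)) + 2*(-60)*(-59)) = sqrt((-14 - 24) + 7080) = sqrt(-38 + 7080) = sqrt(7042)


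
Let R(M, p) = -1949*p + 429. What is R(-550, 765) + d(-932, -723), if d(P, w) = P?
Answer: -1491488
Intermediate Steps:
R(M, p) = 429 - 1949*p
R(-550, 765) + d(-932, -723) = (429 - 1949*765) - 932 = (429 - 1490985) - 932 = -1490556 - 932 = -1491488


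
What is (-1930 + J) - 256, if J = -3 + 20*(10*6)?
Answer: -989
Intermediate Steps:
J = 1197 (J = -3 + 20*60 = -3 + 1200 = 1197)
(-1930 + J) - 256 = (-1930 + 1197) - 256 = -733 - 256 = -989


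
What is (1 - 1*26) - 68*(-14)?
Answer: 927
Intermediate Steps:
(1 - 1*26) - 68*(-14) = (1 - 26) + 952 = -25 + 952 = 927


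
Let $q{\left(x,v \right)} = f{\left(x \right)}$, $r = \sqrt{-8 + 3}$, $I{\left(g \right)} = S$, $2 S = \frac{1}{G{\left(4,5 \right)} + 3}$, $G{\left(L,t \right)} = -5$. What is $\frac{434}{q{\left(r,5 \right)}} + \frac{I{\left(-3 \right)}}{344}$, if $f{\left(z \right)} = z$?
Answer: $- \frac{1}{1376} - \frac{434 i \sqrt{5}}{5} \approx -0.00072674 - 194.09 i$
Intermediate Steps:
$S = - \frac{1}{4}$ ($S = \frac{1}{2 \left(-5 + 3\right)} = \frac{1}{2 \left(-2\right)} = \frac{1}{2} \left(- \frac{1}{2}\right) = - \frac{1}{4} \approx -0.25$)
$I{\left(g \right)} = - \frac{1}{4}$
$r = i \sqrt{5}$ ($r = \sqrt{-5} = i \sqrt{5} \approx 2.2361 i$)
$q{\left(x,v \right)} = x$
$\frac{434}{q{\left(r,5 \right)}} + \frac{I{\left(-3 \right)}}{344} = \frac{434}{i \sqrt{5}} - \frac{1}{4 \cdot 344} = 434 \left(- \frac{i \sqrt{5}}{5}\right) - \frac{1}{1376} = - \frac{434 i \sqrt{5}}{5} - \frac{1}{1376} = - \frac{1}{1376} - \frac{434 i \sqrt{5}}{5}$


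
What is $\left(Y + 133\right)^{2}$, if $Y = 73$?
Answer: $42436$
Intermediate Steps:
$\left(Y + 133\right)^{2} = \left(73 + 133\right)^{2} = 206^{2} = 42436$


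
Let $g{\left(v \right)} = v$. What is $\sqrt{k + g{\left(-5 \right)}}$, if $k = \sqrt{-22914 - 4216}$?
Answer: $\sqrt{-5 + i \sqrt{27130}} \approx 8.9383 + 9.2138 i$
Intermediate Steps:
$k = i \sqrt{27130}$ ($k = \sqrt{-22914 - 4216} = \sqrt{-27130} = i \sqrt{27130} \approx 164.71 i$)
$\sqrt{k + g{\left(-5 \right)}} = \sqrt{i \sqrt{27130} - 5} = \sqrt{-5 + i \sqrt{27130}}$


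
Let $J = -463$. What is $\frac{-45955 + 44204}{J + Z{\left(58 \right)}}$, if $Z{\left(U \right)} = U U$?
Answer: $- \frac{1751}{2901} \approx -0.60359$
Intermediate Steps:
$Z{\left(U \right)} = U^{2}$
$\frac{-45955 + 44204}{J + Z{\left(58 \right)}} = \frac{-45955 + 44204}{-463 + 58^{2}} = - \frac{1751}{-463 + 3364} = - \frac{1751}{2901}$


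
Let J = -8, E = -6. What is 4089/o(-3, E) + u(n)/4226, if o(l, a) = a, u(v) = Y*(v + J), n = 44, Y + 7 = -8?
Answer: -2880559/4226 ≈ -681.63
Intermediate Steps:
Y = -15 (Y = -7 - 8 = -15)
u(v) = 120 - 15*v (u(v) = -15*(v - 8) = -15*(-8 + v) = 120 - 15*v)
4089/o(-3, E) + u(n)/4226 = 4089/(-6) + (120 - 15*44)/4226 = 4089*(-⅙) + (120 - 660)*(1/4226) = -1363/2 - 540*1/4226 = -1363/2 - 270/2113 = -2880559/4226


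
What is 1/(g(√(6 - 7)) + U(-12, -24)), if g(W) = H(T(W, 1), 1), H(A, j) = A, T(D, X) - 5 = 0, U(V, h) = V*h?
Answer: 1/293 ≈ 0.0034130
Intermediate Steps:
T(D, X) = 5 (T(D, X) = 5 + 0 = 5)
g(W) = 5
1/(g(√(6 - 7)) + U(-12, -24)) = 1/(5 - 12*(-24)) = 1/(5 + 288) = 1/293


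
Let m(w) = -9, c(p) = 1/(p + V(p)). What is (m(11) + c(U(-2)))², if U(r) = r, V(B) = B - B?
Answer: 361/4 ≈ 90.250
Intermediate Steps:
V(B) = 0
c(p) = 1/p (c(p) = 1/(p + 0) = 1/p)
(m(11) + c(U(-2)))² = (-9 + 1/(-2))² = (-9 - ½)² = (-19/2)² = 361/4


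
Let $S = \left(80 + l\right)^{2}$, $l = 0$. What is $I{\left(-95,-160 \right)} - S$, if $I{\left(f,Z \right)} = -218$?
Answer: $-6618$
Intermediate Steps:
$S = 6400$ ($S = \left(80 + 0\right)^{2} = 80^{2} = 6400$)
$I{\left(-95,-160 \right)} - S = -218 - 6400 = -6618$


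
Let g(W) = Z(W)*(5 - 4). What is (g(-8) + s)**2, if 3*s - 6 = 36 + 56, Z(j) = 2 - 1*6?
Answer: 7396/9 ≈ 821.78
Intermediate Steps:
Z(j) = -4 (Z(j) = 2 - 6 = -4)
g(W) = -4 (g(W) = -4*(5 - 4) = -4*1 = -4)
s = 98/3 (s = 2 + (36 + 56)/3 = 2 + (1/3)*92 = 2 + 92/3 = 98/3 ≈ 32.667)
(g(-8) + s)**2 = (-4 + 98/3)**2 = (86/3)**2 = 7396/9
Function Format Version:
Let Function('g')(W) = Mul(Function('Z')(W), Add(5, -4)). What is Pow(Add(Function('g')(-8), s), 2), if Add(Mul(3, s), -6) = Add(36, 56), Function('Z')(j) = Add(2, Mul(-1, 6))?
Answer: Rational(7396, 9) ≈ 821.78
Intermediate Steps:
Function('Z')(j) = -4 (Function('Z')(j) = Add(2, -6) = -4)
Function('g')(W) = -4 (Function('g')(W) = Mul(-4, Add(5, -4)) = Mul(-4, 1) = -4)
s = Rational(98, 3) (s = Add(2, Mul(Rational(1, 3), Add(36, 56))) = Add(2, Mul(Rational(1, 3), 92)) = Add(2, Rational(92, 3)) = Rational(98, 3) ≈ 32.667)
Pow(Add(Function('g')(-8), s), 2) = Pow(Add(-4, Rational(98, 3)), 2) = Pow(Rational(86, 3), 2) = Rational(7396, 9)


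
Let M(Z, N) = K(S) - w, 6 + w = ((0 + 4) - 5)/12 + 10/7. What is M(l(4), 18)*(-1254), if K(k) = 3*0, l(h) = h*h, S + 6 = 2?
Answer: -81719/14 ≈ -5837.1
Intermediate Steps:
w = -391/84 (w = -6 + (((0 + 4) - 5)/12 + 10/7) = -6 + ((4 - 5)*(1/12) + 10*(⅐)) = -6 + (-1*1/12 + 10/7) = -6 + (-1/12 + 10/7) = -6 + 113/84 = -391/84 ≈ -4.6548)
S = -4 (S = -6 + 2 = -4)
l(h) = h²
K(k) = 0
M(Z, N) = 391/84 (M(Z, N) = 0 - 1*(-391/84) = 0 + 391/84 = 391/84)
M(l(4), 18)*(-1254) = (391/84)*(-1254) = -81719/14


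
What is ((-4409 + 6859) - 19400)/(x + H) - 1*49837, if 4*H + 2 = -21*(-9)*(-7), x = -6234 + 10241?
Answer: -244273737/4901 ≈ -49842.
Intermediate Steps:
x = 4007
H = -1325/4 (H = -1/2 + (-21*(-9)*(-7))/4 = -1/2 + (189*(-7))/4 = -1/2 + (1/4)*(-1323) = -1/2 - 1323/4 = -1325/4 ≈ -331.25)
((-4409 + 6859) - 19400)/(x + H) - 1*49837 = ((-4409 + 6859) - 19400)/(4007 - 1325/4) - 1*49837 = (2450 - 19400)/(14703/4) - 49837 = -16950*4/14703 - 49837 = -22600/4901 - 49837 = -244273737/4901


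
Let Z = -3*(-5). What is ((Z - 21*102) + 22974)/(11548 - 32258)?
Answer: -20847/20710 ≈ -1.0066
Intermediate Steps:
Z = 15
((Z - 21*102) + 22974)/(11548 - 32258) = ((15 - 21*102) + 22974)/(11548 - 32258) = ((15 - 2142) + 22974)/(-20710) = (-2127 + 22974)*(-1/20710) = 20847*(-1/20710) = -20847/20710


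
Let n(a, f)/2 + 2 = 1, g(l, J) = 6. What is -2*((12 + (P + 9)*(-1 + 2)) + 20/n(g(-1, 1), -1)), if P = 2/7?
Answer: -158/7 ≈ -22.571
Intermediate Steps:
n(a, f) = -2 (n(a, f) = -4 + 2*1 = -4 + 2 = -2)
P = 2/7 (P = 2*(1/7) = 2/7 ≈ 0.28571)
-2*((12 + (P + 9)*(-1 + 2)) + 20/n(g(-1, 1), -1)) = -2*((12 + (2/7 + 9)*(-1 + 2)) + 20/(-2)) = -2*((12 + (65/7)*1) + 20*(-1/2)) = -2*((12 + 65/7) - 10) = -2*(149/7 - 10) = -2*79/7 = -158/7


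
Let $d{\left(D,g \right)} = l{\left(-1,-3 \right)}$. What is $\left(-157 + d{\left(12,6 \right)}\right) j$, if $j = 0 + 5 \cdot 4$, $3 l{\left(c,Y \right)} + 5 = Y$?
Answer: $- \frac{9580}{3} \approx -3193.3$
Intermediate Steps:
$l{\left(c,Y \right)} = - \frac{5}{3} + \frac{Y}{3}$
$d{\left(D,g \right)} = - \frac{8}{3}$ ($d{\left(D,g \right)} = - \frac{5}{3} + \frac{1}{3} \left(-3\right) = - \frac{5}{3} - 1 = - \frac{8}{3}$)
$j = 20$ ($j = 0 + 20 = 20$)
$\left(-157 + d{\left(12,6 \right)}\right) j = \left(-157 - \frac{8}{3}\right) 20 = \left(- \frac{479}{3}\right) 20 = - \frac{9580}{3}$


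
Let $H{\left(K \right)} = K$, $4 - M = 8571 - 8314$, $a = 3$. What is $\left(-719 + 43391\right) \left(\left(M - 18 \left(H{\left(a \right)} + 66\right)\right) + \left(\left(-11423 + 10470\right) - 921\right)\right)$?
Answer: $-143761968$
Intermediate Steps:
$M = -253$ ($M = 4 - \left(8571 - 8314\right) = 4 - 257 = -253$)
$\left(-719 + 43391\right) \left(\left(M - 18 \left(H{\left(a \right)} + 66\right)\right) + \left(\left(-11423 + 10470\right) - 921\right)\right) = \left(-719 + 43391\right) \left(\left(-253 - 18 \left(3 + 66\right)\right) + \left(\left(-11423 + 10470\right) - 921\right)\right) = 42672 \left(\left(-253 - 18 \cdot 69\right) - 1874\right) = 42672 \left(\left(-253 - 1242\right) - 1874\right) = 42672 \left(-1495 - 1874\right) = 42672 \left(-3369\right) = -143761968$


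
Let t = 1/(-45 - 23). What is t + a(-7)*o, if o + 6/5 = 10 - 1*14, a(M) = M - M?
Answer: -1/68 ≈ -0.014706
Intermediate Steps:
a(M) = 0
o = -26/5 (o = -6/5 + (10 - 1*14) = -6/5 + (10 - 14) = -6/5 - 4 = -26/5 ≈ -5.2000)
t = -1/68 (t = 1/(-68) = -1/68 ≈ -0.014706)
t + a(-7)*o = -1/68 + 0*(-26/5) = -1/68 + 0 = -1/68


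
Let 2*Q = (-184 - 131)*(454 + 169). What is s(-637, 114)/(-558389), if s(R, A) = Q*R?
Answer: -9616005/85906 ≈ -111.94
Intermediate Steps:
Q = -196245/2 (Q = ((-184 - 131)*(454 + 169))/2 = (-315*623)/2 = (½)*(-196245) = -196245/2 ≈ -98123.)
s(R, A) = -196245*R/2
s(-637, 114)/(-558389) = -196245/2*(-637)/(-558389) = (125008065/2)*(-1/558389) = -9616005/85906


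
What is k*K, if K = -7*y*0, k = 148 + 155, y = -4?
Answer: 0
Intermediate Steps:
k = 303
K = 0 (K = -7*(-4)*0 = 28*0 = 0)
k*K = 303*0 = 0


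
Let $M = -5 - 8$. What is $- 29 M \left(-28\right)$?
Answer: $-10556$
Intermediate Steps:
$M = -13$ ($M = -5 - 8 = -13$)
$- 29 M \left(-28\right) = \left(-29\right) \left(-13\right) \left(-28\right) = 377 \left(-28\right) = -10556$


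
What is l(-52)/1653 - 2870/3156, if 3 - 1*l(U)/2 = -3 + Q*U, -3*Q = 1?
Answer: -2407823/2608434 ≈ -0.92309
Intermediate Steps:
Q = -⅓ (Q = -⅓*1 = -⅓ ≈ -0.33333)
l(U) = 12 + 2*U/3 (l(U) = 6 - 2*(-3 - U/3) = 6 + (6 + 2*U/3) = 12 + 2*U/3)
l(-52)/1653 - 2870/3156 = (12 + (⅔)*(-52))/1653 - 2870/3156 = (12 - 104/3)*(1/1653) - 2870*1/3156 = -68/3*1/1653 - 1435/1578 = -68/4959 - 1435/1578 = -2407823/2608434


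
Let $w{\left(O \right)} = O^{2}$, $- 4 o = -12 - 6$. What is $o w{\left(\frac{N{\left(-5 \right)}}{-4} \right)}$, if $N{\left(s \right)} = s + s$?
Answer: $\frac{225}{8} \approx 28.125$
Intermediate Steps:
$o = \frac{9}{2}$ ($o = - \frac{-12 - 6}{4} = \left(- \frac{1}{4}\right) \left(-18\right) = \frac{9}{2} \approx 4.5$)
$N{\left(s \right)} = 2 s$
$o w{\left(\frac{N{\left(-5 \right)}}{-4} \right)} = \frac{9 \left(\frac{2 \left(-5\right)}{-4}\right)^{2}}{2} = \frac{9 \left(\left(-10\right) \left(- \frac{1}{4}\right)\right)^{2}}{2} = \frac{9 \left(\frac{5}{2}\right)^{2}}{2} = \frac{9}{2} \cdot \frac{25}{4} = \frac{225}{8}$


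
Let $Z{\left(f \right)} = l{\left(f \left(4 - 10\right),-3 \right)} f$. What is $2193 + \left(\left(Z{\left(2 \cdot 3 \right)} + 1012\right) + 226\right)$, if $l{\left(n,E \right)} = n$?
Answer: $3215$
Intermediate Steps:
$Z{\left(f \right)} = - 6 f^{2}$ ($Z{\left(f \right)} = f \left(4 - 10\right) f = f \left(-6\right) f = - 6 f f = - 6 f^{2}$)
$2193 + \left(\left(Z{\left(2 \cdot 3 \right)} + 1012\right) + 226\right) = 2193 + \left(\left(- 6 \left(2 \cdot 3\right)^{2} + 1012\right) + 226\right) = 2193 + \left(\left(- 6 \cdot 6^{2} + 1012\right) + 226\right) = 2193 + \left(\left(\left(-6\right) 36 + 1012\right) + 226\right) = 2193 + \left(\left(-216 + 1012\right) + 226\right) = 2193 + \left(796 + 226\right) = 2193 + 1022 = 3215$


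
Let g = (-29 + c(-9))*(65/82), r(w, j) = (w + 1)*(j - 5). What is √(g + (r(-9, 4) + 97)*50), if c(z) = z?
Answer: √8774615/41 ≈ 72.249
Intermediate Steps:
r(w, j) = (1 + w)*(-5 + j)
g = -1235/41 (g = (-29 - 9)*(65/82) = -2470/82 = -38*65/82 = -1235/41 ≈ -30.122)
√(g + (r(-9, 4) + 97)*50) = √(-1235/41 + ((-5 + 4 - 5*(-9) + 4*(-9)) + 97)*50) = √(-1235/41 + ((-5 + 4 + 45 - 36) + 97)*50) = √(-1235/41 + (8 + 97)*50) = √(-1235/41 + 105*50) = √(-1235/41 + 5250) = √(214015/41) = √8774615/41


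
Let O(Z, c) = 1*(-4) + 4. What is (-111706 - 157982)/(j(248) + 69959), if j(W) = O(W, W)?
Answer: -269688/69959 ≈ -3.8549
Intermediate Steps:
O(Z, c) = 0 (O(Z, c) = -4 + 4 = 0)
j(W) = 0
(-111706 - 157982)/(j(248) + 69959) = (-111706 - 157982)/(0 + 69959) = -269688/69959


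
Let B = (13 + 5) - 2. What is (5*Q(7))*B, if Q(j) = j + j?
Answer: 1120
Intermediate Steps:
Q(j) = 2*j
B = 16 (B = 18 - 2 = 16)
(5*Q(7))*B = (5*(2*7))*16 = (5*14)*16 = 70*16 = 1120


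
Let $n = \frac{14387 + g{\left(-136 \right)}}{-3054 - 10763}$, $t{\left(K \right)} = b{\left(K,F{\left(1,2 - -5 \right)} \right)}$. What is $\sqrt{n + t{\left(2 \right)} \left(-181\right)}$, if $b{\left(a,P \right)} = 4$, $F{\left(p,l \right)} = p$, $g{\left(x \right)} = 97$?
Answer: $\frac{58 i \sqrt{41147026}}{13817} \approx 26.927 i$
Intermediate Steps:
$t{\left(K \right)} = 4$
$n = - \frac{14484}{13817}$ ($n = \frac{14387 + 97}{-3054 - 10763} = \frac{14484}{-13817} = 14484 \left(- \frac{1}{13817}\right) = - \frac{14484}{13817} \approx -1.0483$)
$\sqrt{n + t{\left(2 \right)} \left(-181\right)} = \sqrt{- \frac{14484}{13817} + 4 \left(-181\right)} = \sqrt{- \frac{14484}{13817} - 724} = \sqrt{- \frac{10017992}{13817}} = \frac{58 i \sqrt{41147026}}{13817}$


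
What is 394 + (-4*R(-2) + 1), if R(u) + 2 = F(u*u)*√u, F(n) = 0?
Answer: 403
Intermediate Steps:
R(u) = -2 (R(u) = -2 + 0*√u = -2 + 0 = -2)
394 + (-4*R(-2) + 1) = 394 + (-4*(-2) + 1) = 394 + (8 + 1) = 394 + 9 = 403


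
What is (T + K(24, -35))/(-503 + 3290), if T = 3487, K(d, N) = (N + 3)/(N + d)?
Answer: 38389/30657 ≈ 1.2522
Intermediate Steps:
K(d, N) = (3 + N)/(N + d)
(T + K(24, -35))/(-503 + 3290) = (3487 + (3 - 35)/(-35 + 24))/(-503 + 3290) = (3487 - 32/(-11))/2787 = (3487 - 1/11*(-32))*(1/2787) = (3487 + 32/11)*(1/2787) = (38389/11)*(1/2787) = 38389/30657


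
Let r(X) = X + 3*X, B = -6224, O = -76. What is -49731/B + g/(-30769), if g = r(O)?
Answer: 1532065235/191506256 ≈ 8.0001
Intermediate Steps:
r(X) = 4*X
g = -304 (g = 4*(-76) = -304)
-49731/B + g/(-30769) = -49731/(-6224) - 304/(-30769) = -49731*(-1/6224) - 304*(-1/30769) = 49731/6224 + 304/30769 = 1532065235/191506256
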